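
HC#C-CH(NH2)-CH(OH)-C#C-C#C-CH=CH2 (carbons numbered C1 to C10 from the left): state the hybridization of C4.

sp³

C4 is sp3: 4 σ bonds, 4 electron-density regions.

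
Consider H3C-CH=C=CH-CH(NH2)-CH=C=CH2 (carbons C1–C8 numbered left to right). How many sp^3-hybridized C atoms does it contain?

2

C1: sp3 ✓
C2: sp2
C3: sp
C4: sp2
C5: sp3 ✓
C6: sp2
C7: sp
C8: sp2
C1, C5 → 2 sp3 carbons.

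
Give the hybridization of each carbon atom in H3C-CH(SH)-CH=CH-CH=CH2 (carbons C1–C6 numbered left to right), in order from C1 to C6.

C1 sp3, C2 sp3, C3 sp2, C4 sp2, C5 sp2, C6 sp2

C1: 4 σ bonds — 4 electron domains, sp3.
C2 carries 4 σ bonds, giving a steric number of 4, so it is sp3.
C3 (3 σ bonds, plus one π bond) has steric number 3: sp2.
C4 carries 3 σ bonds, plus one π bond, giving a steric number of 3, so it is sp2.
C5 carries 3 σ bonds, plus one π bond, giving a steric number of 3, so it is sp2.
C6: 3 σ bonds, plus one π bond; 3 regions of electron density → sp2.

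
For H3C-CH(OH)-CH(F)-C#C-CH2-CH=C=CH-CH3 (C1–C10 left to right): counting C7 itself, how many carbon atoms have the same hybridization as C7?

C7 is sp2 (one π bond).
C1: sp3
C2: sp3
C3: sp3
C4: sp
C5: sp
C6: sp3
C7: sp2 ✓
C8: sp
C9: sp2 ✓
C10: sp3
2 carbons are sp2.

2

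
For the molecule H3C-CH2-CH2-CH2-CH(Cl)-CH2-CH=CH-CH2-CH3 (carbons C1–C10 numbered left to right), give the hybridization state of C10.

sp³

C10 (4 σ bonds) has steric number 4: sp3.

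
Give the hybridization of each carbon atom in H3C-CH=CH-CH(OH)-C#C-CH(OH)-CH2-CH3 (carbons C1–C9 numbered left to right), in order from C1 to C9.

C1 sp3, C2 sp2, C3 sp2, C4 sp3, C5 sp, C6 sp, C7 sp3, C8 sp3, C9 sp3

C1: 4 σ bonds; 4 regions of electron density → sp3.
C2: 3 σ bonds, plus one π bond; 3 regions of electron density → sp2.
C3: 3 σ bonds, plus one π bond — 3 electron domains, sp2.
C4: 4 σ bonds; 4 regions of electron density → sp3.
C5 carries 2 σ bonds, plus two π bonds, giving a steric number of 2, so it is sp.
C6 is sp: 2 σ bonds, plus two π bonds, 2 electron-density regions.
C7 has 4 σ bonds: steric number 4 → sp3.
C8: 4 σ bonds; 4 regions of electron density → sp3.
C9 — 4 σ bonds. Steric number 4, so sp3.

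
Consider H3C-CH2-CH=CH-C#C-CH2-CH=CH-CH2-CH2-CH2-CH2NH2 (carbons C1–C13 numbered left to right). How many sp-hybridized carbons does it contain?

C1: sp3
C2: sp3
C3: sp2
C4: sp2
C5: sp ✓
C6: sp ✓
C7: sp3
C8: sp2
C9: sp2
C10: sp3
C11: sp3
C12: sp3
C13: sp3
C5, C6 → 2 sp carbons.

2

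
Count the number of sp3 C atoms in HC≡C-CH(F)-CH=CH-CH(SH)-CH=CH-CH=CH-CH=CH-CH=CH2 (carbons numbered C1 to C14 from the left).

C1: sp
C2: sp
C3: sp3 ✓
C4: sp2
C5: sp2
C6: sp3 ✓
C7: sp2
C8: sp2
C9: sp2
C10: sp2
C11: sp2
C12: sp2
C13: sp2
C14: sp2
C3, C6 → 2 sp3 carbons.

2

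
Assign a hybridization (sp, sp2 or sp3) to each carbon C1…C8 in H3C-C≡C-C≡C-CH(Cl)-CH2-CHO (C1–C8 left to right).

C1 sp3, C2 sp, C3 sp, C4 sp, C5 sp, C6 sp3, C7 sp3, C8 sp2

C1 is sp3: 4 σ bonds, 4 electron-density regions.
C2: 2 σ bonds, plus two π bonds — 2 electron domains, sp.
C3 carries 2 σ bonds, plus two π bonds, giving a steric number of 2, so it is sp.
C4: 2 σ bonds, plus two π bonds; 2 regions of electron density → sp.
C5 — 2 σ bonds, plus two π bonds. Steric number 2, so sp.
C6: 4 σ bonds; 4 regions of electron density → sp3.
C7 has 4 σ bonds: steric number 4 → sp3.
C8 has 3 σ bonds, plus one π bond: steric number 3 → sp2.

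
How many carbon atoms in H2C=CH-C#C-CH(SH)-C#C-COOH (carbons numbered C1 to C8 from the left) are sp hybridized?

4

C1: sp2
C2: sp2
C3: sp ✓
C4: sp ✓
C5: sp3
C6: sp ✓
C7: sp ✓
C8: sp2
C3, C4, C6, C7 → 4 sp carbons.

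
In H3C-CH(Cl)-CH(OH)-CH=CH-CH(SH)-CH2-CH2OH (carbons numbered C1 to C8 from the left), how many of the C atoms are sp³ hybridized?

6

C1: sp3 ✓
C2: sp3 ✓
C3: sp3 ✓
C4: sp2
C5: sp2
C6: sp3 ✓
C7: sp3 ✓
C8: sp3 ✓
C1, C2, C3, C6, C7, C8 → 6 sp3 carbons.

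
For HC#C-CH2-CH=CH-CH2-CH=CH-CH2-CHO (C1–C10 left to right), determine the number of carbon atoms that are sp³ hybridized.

3

C1: sp
C2: sp
C3: sp3 ✓
C4: sp2
C5: sp2
C6: sp3 ✓
C7: sp2
C8: sp2
C9: sp3 ✓
C10: sp2
C3, C6, C9 → 3 sp3 carbons.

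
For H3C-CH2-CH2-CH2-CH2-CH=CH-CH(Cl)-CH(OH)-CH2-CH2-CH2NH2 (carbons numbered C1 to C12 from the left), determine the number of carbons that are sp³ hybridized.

10

C1: sp3 ✓
C2: sp3 ✓
C3: sp3 ✓
C4: sp3 ✓
C5: sp3 ✓
C6: sp2
C7: sp2
C8: sp3 ✓
C9: sp3 ✓
C10: sp3 ✓
C11: sp3 ✓
C12: sp3 ✓
C1, C2, C3, C4, C5, C8, C9, C10, C11, C12 → 10 sp3 carbons.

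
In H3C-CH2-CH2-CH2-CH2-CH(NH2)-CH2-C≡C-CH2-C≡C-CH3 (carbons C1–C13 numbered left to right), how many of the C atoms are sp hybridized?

4

C1: sp3
C2: sp3
C3: sp3
C4: sp3
C5: sp3
C6: sp3
C7: sp3
C8: sp ✓
C9: sp ✓
C10: sp3
C11: sp ✓
C12: sp ✓
C13: sp3
C8, C9, C11, C12 → 4 sp carbons.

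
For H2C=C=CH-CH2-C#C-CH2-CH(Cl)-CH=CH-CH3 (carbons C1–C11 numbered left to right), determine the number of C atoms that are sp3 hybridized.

4

C1: sp2
C2: sp
C3: sp2
C4: sp3 ✓
C5: sp
C6: sp
C7: sp3 ✓
C8: sp3 ✓
C9: sp2
C10: sp2
C11: sp3 ✓
C4, C7, C8, C11 → 4 sp3 carbons.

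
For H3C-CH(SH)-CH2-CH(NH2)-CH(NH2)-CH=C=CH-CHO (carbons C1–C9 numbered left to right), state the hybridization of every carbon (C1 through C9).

C1: 4 σ bonds — 4 electron domains, sp3.
C2 is sp3: 4 σ bonds, 4 electron-density regions.
C3 has 4 σ bonds: steric number 4 → sp3.
C4 carries 4 σ bonds, giving a steric number of 4, so it is sp3.
C5 (4 σ bonds) has steric number 4: sp3.
C6: 3 σ bonds, plus one π bond; 3 regions of electron density → sp2.
C7 has 2 σ bonds, plus two π bonds: steric number 2 → sp.
C8 (3 σ bonds, plus one π bond) has steric number 3: sp2.
C9 — 3 σ bonds, plus one π bond. Steric number 3, so sp2.

C1 sp3, C2 sp3, C3 sp3, C4 sp3, C5 sp3, C6 sp2, C7 sp, C8 sp2, C9 sp2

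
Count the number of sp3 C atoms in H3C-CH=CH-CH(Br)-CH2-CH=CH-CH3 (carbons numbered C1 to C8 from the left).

C1: sp3 ✓
C2: sp2
C3: sp2
C4: sp3 ✓
C5: sp3 ✓
C6: sp2
C7: sp2
C8: sp3 ✓
C1, C4, C5, C8 → 4 sp3 carbons.

4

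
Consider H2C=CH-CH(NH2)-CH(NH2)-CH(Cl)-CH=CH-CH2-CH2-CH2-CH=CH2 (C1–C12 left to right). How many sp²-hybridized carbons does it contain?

6

C1: sp2 ✓
C2: sp2 ✓
C3: sp3
C4: sp3
C5: sp3
C6: sp2 ✓
C7: sp2 ✓
C8: sp3
C9: sp3
C10: sp3
C11: sp2 ✓
C12: sp2 ✓
C1, C2, C6, C7, C11, C12 → 6 sp2 carbons.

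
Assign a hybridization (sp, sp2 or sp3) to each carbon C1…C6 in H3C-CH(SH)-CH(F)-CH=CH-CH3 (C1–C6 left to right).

C1 — 4 σ bonds. Steric number 4, so sp3.
C2 has 4 σ bonds: steric number 4 → sp3.
C3: 4 σ bonds; 4 regions of electron density → sp3.
C4 carries 3 σ bonds, plus one π bond, giving a steric number of 3, so it is sp2.
C5 — 3 σ bonds, plus one π bond. Steric number 3, so sp2.
C6: 4 σ bonds; 4 regions of electron density → sp3.

C1 sp3, C2 sp3, C3 sp3, C4 sp2, C5 sp2, C6 sp3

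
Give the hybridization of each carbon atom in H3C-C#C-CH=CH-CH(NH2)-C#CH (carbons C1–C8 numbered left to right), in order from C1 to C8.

C1: 4 σ bonds; 4 regions of electron density → sp3.
C2: 2 σ bonds, plus two π bonds; 2 regions of electron density → sp.
C3: 2 σ bonds, plus two π bonds; 2 regions of electron density → sp.
C4 carries 3 σ bonds, plus one π bond, giving a steric number of 3, so it is sp2.
C5: 3 σ bonds, plus one π bond; 3 regions of electron density → sp2.
C6: 4 σ bonds — 4 electron domains, sp3.
C7 (2 σ bonds, plus two π bonds) has steric number 2: sp.
C8 carries 2 σ bonds, plus two π bonds, giving a steric number of 2, so it is sp.

C1 sp3, C2 sp, C3 sp, C4 sp2, C5 sp2, C6 sp3, C7 sp, C8 sp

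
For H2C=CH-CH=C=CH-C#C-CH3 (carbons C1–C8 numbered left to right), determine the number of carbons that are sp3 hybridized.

C1: sp2
C2: sp2
C3: sp2
C4: sp
C5: sp2
C6: sp
C7: sp
C8: sp3 ✓
C8 → 1 sp3 carbon.

1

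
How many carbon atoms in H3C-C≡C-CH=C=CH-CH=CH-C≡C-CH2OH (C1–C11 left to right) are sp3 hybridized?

2

C1: sp3 ✓
C2: sp
C3: sp
C4: sp2
C5: sp
C6: sp2
C7: sp2
C8: sp2
C9: sp
C10: sp
C11: sp3 ✓
C1, C11 → 2 sp3 carbons.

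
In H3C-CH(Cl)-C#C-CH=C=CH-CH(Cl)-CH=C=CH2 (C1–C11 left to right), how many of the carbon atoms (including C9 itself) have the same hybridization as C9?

4

C9 is sp2 (one π bond).
C1: sp3
C2: sp3
C3: sp
C4: sp
C5: sp2 ✓
C6: sp
C7: sp2 ✓
C8: sp3
C9: sp2 ✓
C10: sp
C11: sp2 ✓
4 carbons are sp2.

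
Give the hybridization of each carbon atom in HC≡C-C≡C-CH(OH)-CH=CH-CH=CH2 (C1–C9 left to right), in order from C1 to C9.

C1 sp, C2 sp, C3 sp, C4 sp, C5 sp3, C6 sp2, C7 sp2, C8 sp2, C9 sp2

C1: 2 σ bonds, plus two π bonds; 2 regions of electron density → sp.
C2 — 2 σ bonds, plus two π bonds. Steric number 2, so sp.
C3: 2 σ bonds, plus two π bonds; 2 regions of electron density → sp.
C4 — 2 σ bonds, plus two π bonds. Steric number 2, so sp.
C5 carries 4 σ bonds, giving a steric number of 4, so it is sp3.
C6 carries 3 σ bonds, plus one π bond, giving a steric number of 3, so it is sp2.
C7 — 3 σ bonds, plus one π bond. Steric number 3, so sp2.
C8 (3 σ bonds, plus one π bond) has steric number 3: sp2.
C9 (3 σ bonds, plus one π bond) has steric number 3: sp2.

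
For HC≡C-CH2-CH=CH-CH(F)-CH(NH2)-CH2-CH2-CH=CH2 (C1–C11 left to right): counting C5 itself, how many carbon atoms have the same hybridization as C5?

C5 is sp2 (one π bond).
C1: sp
C2: sp
C3: sp3
C4: sp2 ✓
C5: sp2 ✓
C6: sp3
C7: sp3
C8: sp3
C9: sp3
C10: sp2 ✓
C11: sp2 ✓
4 carbons are sp2.

4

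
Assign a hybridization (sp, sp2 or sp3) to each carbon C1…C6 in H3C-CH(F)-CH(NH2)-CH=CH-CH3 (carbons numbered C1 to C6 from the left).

C1 — 4 σ bonds. Steric number 4, so sp3.
C2 — 4 σ bonds. Steric number 4, so sp3.
C3: 4 σ bonds — 4 electron domains, sp3.
C4 is sp2: 3 σ bonds, plus one π bond, 3 electron-density regions.
C5 (3 σ bonds, plus one π bond) has steric number 3: sp2.
C6: 4 σ bonds; 4 regions of electron density → sp3.

C1 sp3, C2 sp3, C3 sp3, C4 sp2, C5 sp2, C6 sp3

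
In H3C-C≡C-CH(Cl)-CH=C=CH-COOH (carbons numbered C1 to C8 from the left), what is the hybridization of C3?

sp

C3 — 2 σ bonds, plus two π bonds. Steric number 2, so sp.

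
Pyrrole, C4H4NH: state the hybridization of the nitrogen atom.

N has three σ bonds; its lone pair occupies the p orbital and is part of the aromatic π system, so N is sp2 (not the sp3 a naive steric count of 4 would give).

sp²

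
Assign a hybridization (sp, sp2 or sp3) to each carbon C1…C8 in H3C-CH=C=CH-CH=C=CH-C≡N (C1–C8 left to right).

C1 sp3, C2 sp2, C3 sp, C4 sp2, C5 sp2, C6 sp, C7 sp2, C8 sp

C1: 4 σ bonds — 4 electron domains, sp3.
C2 carries 3 σ bonds, plus one π bond, giving a steric number of 3, so it is sp2.
C3: 2 σ bonds, plus two π bonds; 2 regions of electron density → sp.
C4 has 3 σ bonds, plus one π bond: steric number 3 → sp2.
C5: 3 σ bonds, plus one π bond; 3 regions of electron density → sp2.
C6 carries 2 σ bonds, plus two π bonds, giving a steric number of 2, so it is sp.
C7: 3 σ bonds, plus one π bond — 3 electron domains, sp2.
C8 has 2 σ bonds, plus two π bonds: steric number 2 → sp.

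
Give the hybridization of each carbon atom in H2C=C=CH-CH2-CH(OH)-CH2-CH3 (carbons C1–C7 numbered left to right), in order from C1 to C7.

C1 — 3 σ bonds, plus one π bond. Steric number 3, so sp2.
C2 is sp: 2 σ bonds, plus two π bonds, 2 electron-density regions.
C3: 3 σ bonds, plus one π bond; 3 regions of electron density → sp2.
C4: 4 σ bonds; 4 regions of electron density → sp3.
C5 is sp3: 4 σ bonds, 4 electron-density regions.
C6 (4 σ bonds) has steric number 4: sp3.
C7: 4 σ bonds; 4 regions of electron density → sp3.

C1 sp2, C2 sp, C3 sp2, C4 sp3, C5 sp3, C6 sp3, C7 sp3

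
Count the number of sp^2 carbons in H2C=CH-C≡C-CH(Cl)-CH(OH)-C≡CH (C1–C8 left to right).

2

C1: sp2 ✓
C2: sp2 ✓
C3: sp
C4: sp
C5: sp3
C6: sp3
C7: sp
C8: sp
C1, C2 → 2 sp2 carbons.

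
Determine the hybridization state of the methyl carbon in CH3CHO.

The methyl carbon: 4 σ bonds; 4 regions of electron density → sp3.

sp^3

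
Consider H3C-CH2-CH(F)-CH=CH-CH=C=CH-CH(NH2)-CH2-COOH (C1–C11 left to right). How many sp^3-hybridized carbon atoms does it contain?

5

C1: sp3 ✓
C2: sp3 ✓
C3: sp3 ✓
C4: sp2
C5: sp2
C6: sp2
C7: sp
C8: sp2
C9: sp3 ✓
C10: sp3 ✓
C11: sp2
C1, C2, C3, C9, C10 → 5 sp3 carbons.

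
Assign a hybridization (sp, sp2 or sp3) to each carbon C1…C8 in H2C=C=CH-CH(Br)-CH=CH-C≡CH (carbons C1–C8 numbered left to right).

C1 sp2, C2 sp, C3 sp2, C4 sp3, C5 sp2, C6 sp2, C7 sp, C8 sp

C1 (3 σ bonds, plus one π bond) has steric number 3: sp2.
C2 is sp: 2 σ bonds, plus two π bonds, 2 electron-density regions.
C3: 3 σ bonds, plus one π bond — 3 electron domains, sp2.
C4 is sp3: 4 σ bonds, 4 electron-density regions.
C5: 3 σ bonds, plus one π bond — 3 electron domains, sp2.
C6: 3 σ bonds, plus one π bond; 3 regions of electron density → sp2.
C7 — 2 σ bonds, plus two π bonds. Steric number 2, so sp.
C8 has 2 σ bonds, plus two π bonds: steric number 2 → sp.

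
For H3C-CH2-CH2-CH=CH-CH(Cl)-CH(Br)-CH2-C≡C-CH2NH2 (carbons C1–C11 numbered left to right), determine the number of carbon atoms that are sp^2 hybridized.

2

C1: sp3
C2: sp3
C3: sp3
C4: sp2 ✓
C5: sp2 ✓
C6: sp3
C7: sp3
C8: sp3
C9: sp
C10: sp
C11: sp3
C4, C5 → 2 sp2 carbons.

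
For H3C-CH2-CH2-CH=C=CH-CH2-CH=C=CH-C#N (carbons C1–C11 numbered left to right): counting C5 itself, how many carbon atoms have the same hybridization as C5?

C5 is sp (two π bonds).
C1: sp3
C2: sp3
C3: sp3
C4: sp2
C5: sp ✓
C6: sp2
C7: sp3
C8: sp2
C9: sp ✓
C10: sp2
C11: sp ✓
3 carbons are sp.

3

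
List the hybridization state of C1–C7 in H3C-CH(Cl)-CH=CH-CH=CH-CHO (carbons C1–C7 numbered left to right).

C1 sp3, C2 sp3, C3 sp2, C4 sp2, C5 sp2, C6 sp2, C7 sp2

C1 — 4 σ bonds. Steric number 4, so sp3.
C2 is sp3: 4 σ bonds, 4 electron-density regions.
C3 (3 σ bonds, plus one π bond) has steric number 3: sp2.
C4 — 3 σ bonds, plus one π bond. Steric number 3, so sp2.
C5: 3 σ bonds, plus one π bond — 3 electron domains, sp2.
C6 carries 3 σ bonds, plus one π bond, giving a steric number of 3, so it is sp2.
C7: 3 σ bonds, plus one π bond — 3 electron domains, sp2.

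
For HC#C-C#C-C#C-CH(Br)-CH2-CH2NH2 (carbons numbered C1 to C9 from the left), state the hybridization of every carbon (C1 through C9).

C1 sp, C2 sp, C3 sp, C4 sp, C5 sp, C6 sp, C7 sp3, C8 sp3, C9 sp3

C1 (2 σ bonds, plus two π bonds) has steric number 2: sp.
C2 — 2 σ bonds, plus two π bonds. Steric number 2, so sp.
C3 is sp: 2 σ bonds, plus two π bonds, 2 electron-density regions.
C4: 2 σ bonds, plus two π bonds — 2 electron domains, sp.
C5 is sp: 2 σ bonds, plus two π bonds, 2 electron-density regions.
C6 (2 σ bonds, plus two π bonds) has steric number 2: sp.
C7: 4 σ bonds; 4 regions of electron density → sp3.
C8 — 4 σ bonds. Steric number 4, so sp3.
C9 has 4 σ bonds: steric number 4 → sp3.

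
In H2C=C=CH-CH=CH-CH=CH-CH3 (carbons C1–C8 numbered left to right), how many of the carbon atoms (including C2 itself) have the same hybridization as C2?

1

C2 is sp (two π bonds).
C1: sp2
C2: sp ✓
C3: sp2
C4: sp2
C5: sp2
C6: sp2
C7: sp2
C8: sp3
1 carbon is sp.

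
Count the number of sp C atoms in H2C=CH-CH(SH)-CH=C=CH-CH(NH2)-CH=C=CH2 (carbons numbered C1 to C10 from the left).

2

C1: sp2
C2: sp2
C3: sp3
C4: sp2
C5: sp ✓
C6: sp2
C7: sp3
C8: sp2
C9: sp ✓
C10: sp2
C5, C9 → 2 sp carbons.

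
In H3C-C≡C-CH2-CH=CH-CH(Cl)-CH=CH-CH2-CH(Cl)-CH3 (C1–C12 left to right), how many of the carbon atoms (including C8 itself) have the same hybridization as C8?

4

C8 is sp2 (one π bond).
C1: sp3
C2: sp
C3: sp
C4: sp3
C5: sp2 ✓
C6: sp2 ✓
C7: sp3
C8: sp2 ✓
C9: sp2 ✓
C10: sp3
C11: sp3
C12: sp3
4 carbons are sp2.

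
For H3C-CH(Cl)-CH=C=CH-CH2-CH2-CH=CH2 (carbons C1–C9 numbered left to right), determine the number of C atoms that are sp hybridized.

1

C1: sp3
C2: sp3
C3: sp2
C4: sp ✓
C5: sp2
C6: sp3
C7: sp3
C8: sp2
C9: sp2
C4 → 1 sp carbon.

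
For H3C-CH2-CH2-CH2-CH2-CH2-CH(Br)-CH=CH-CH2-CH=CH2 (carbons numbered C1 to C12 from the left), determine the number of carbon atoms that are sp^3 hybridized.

C1: sp3 ✓
C2: sp3 ✓
C3: sp3 ✓
C4: sp3 ✓
C5: sp3 ✓
C6: sp3 ✓
C7: sp3 ✓
C8: sp2
C9: sp2
C10: sp3 ✓
C11: sp2
C12: sp2
C1, C2, C3, C4, C5, C6, C7, C10 → 8 sp3 carbons.

8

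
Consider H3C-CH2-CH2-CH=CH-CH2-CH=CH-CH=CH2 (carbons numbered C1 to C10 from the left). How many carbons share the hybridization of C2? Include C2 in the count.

C2 is sp3 (only σ bonds).
C1: sp3 ✓
C2: sp3 ✓
C3: sp3 ✓
C4: sp2
C5: sp2
C6: sp3 ✓
C7: sp2
C8: sp2
C9: sp2
C10: sp2
4 carbons are sp3.

4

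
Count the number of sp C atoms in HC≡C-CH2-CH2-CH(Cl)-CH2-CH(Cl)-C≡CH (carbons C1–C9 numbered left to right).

4

C1: sp ✓
C2: sp ✓
C3: sp3
C4: sp3
C5: sp3
C6: sp3
C7: sp3
C8: sp ✓
C9: sp ✓
C1, C2, C8, C9 → 4 sp carbons.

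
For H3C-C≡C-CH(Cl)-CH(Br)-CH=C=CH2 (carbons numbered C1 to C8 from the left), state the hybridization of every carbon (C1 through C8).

C1: 4 σ bonds — 4 electron domains, sp3.
C2 has 2 σ bonds, plus two π bonds: steric number 2 → sp.
C3 is sp: 2 σ bonds, plus two π bonds, 2 electron-density regions.
C4: 4 σ bonds — 4 electron domains, sp3.
C5: 4 σ bonds — 4 electron domains, sp3.
C6 has 3 σ bonds, plus one π bond: steric number 3 → sp2.
C7: 2 σ bonds, plus two π bonds; 2 regions of electron density → sp.
C8 is sp2: 3 σ bonds, plus one π bond, 3 electron-density regions.

C1 sp3, C2 sp, C3 sp, C4 sp3, C5 sp3, C6 sp2, C7 sp, C8 sp2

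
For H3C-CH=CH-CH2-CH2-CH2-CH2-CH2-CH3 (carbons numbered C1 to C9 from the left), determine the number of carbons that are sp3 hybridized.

C1: sp3 ✓
C2: sp2
C3: sp2
C4: sp3 ✓
C5: sp3 ✓
C6: sp3 ✓
C7: sp3 ✓
C8: sp3 ✓
C9: sp3 ✓
C1, C4, C5, C6, C7, C8, C9 → 7 sp3 carbons.

7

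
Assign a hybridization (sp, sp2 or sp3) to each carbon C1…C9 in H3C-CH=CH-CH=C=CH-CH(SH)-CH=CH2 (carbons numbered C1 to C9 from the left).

C1 — 4 σ bonds. Steric number 4, so sp3.
C2 has 3 σ bonds, plus one π bond: steric number 3 → sp2.
C3 (3 σ bonds, plus one π bond) has steric number 3: sp2.
C4 carries 3 σ bonds, plus one π bond, giving a steric number of 3, so it is sp2.
C5: 2 σ bonds, plus two π bonds; 2 regions of electron density → sp.
C6: 3 σ bonds, plus one π bond — 3 electron domains, sp2.
C7 carries 4 σ bonds, giving a steric number of 4, so it is sp3.
C8 — 3 σ bonds, plus one π bond. Steric number 3, so sp2.
C9 has 3 σ bonds, plus one π bond: steric number 3 → sp2.

C1 sp3, C2 sp2, C3 sp2, C4 sp2, C5 sp, C6 sp2, C7 sp3, C8 sp2, C9 sp2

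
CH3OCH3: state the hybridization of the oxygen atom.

Two σ bonds + two lone pairs = steric number 4 → sp3.

sp^3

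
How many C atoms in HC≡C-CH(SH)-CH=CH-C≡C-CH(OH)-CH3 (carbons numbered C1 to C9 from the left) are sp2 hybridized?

C1: sp
C2: sp
C3: sp3
C4: sp2 ✓
C5: sp2 ✓
C6: sp
C7: sp
C8: sp3
C9: sp3
C4, C5 → 2 sp2 carbons.

2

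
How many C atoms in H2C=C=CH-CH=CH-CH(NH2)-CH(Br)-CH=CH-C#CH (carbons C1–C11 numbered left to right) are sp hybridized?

3

C1: sp2
C2: sp ✓
C3: sp2
C4: sp2
C5: sp2
C6: sp3
C7: sp3
C8: sp2
C9: sp2
C10: sp ✓
C11: sp ✓
C2, C10, C11 → 3 sp carbons.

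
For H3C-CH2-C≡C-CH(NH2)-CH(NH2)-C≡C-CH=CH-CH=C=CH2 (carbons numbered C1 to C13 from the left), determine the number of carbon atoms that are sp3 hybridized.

C1: sp3 ✓
C2: sp3 ✓
C3: sp
C4: sp
C5: sp3 ✓
C6: sp3 ✓
C7: sp
C8: sp
C9: sp2
C10: sp2
C11: sp2
C12: sp
C13: sp2
C1, C2, C5, C6 → 4 sp3 carbons.

4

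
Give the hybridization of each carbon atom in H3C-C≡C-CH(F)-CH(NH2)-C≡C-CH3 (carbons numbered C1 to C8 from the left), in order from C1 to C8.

C1 sp3, C2 sp, C3 sp, C4 sp3, C5 sp3, C6 sp, C7 sp, C8 sp3

C1 has 4 σ bonds: steric number 4 → sp3.
C2 has 2 σ bonds, plus two π bonds: steric number 2 → sp.
C3 carries 2 σ bonds, plus two π bonds, giving a steric number of 2, so it is sp.
C4 is sp3: 4 σ bonds, 4 electron-density regions.
C5: 4 σ bonds; 4 regions of electron density → sp3.
C6 — 2 σ bonds, plus two π bonds. Steric number 2, so sp.
C7 (2 σ bonds, plus two π bonds) has steric number 2: sp.
C8: 4 σ bonds — 4 electron domains, sp3.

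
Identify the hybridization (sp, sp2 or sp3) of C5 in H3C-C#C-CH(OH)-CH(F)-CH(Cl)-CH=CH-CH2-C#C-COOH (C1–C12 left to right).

C5 — 4 σ bonds. Steric number 4, so sp3.

sp3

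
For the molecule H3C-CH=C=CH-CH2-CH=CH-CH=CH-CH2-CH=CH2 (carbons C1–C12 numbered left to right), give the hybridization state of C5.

sp³

C5 — 4 σ bonds. Steric number 4, so sp3.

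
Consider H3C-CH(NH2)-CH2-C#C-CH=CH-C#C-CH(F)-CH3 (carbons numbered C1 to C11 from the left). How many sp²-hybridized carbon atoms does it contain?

C1: sp3
C2: sp3
C3: sp3
C4: sp
C5: sp
C6: sp2 ✓
C7: sp2 ✓
C8: sp
C9: sp
C10: sp3
C11: sp3
C6, C7 → 2 sp2 carbons.

2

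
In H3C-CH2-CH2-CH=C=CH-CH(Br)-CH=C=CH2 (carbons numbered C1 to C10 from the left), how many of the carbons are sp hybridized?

2

C1: sp3
C2: sp3
C3: sp3
C4: sp2
C5: sp ✓
C6: sp2
C7: sp3
C8: sp2
C9: sp ✓
C10: sp2
C5, C9 → 2 sp carbons.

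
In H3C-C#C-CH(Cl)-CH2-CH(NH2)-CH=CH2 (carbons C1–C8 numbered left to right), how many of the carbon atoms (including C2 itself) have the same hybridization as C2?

C2 is sp (two π bonds).
C1: sp3
C2: sp ✓
C3: sp ✓
C4: sp3
C5: sp3
C6: sp3
C7: sp2
C8: sp2
2 carbons are sp.

2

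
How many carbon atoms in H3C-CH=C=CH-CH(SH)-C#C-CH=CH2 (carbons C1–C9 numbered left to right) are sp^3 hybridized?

C1: sp3 ✓
C2: sp2
C3: sp
C4: sp2
C5: sp3 ✓
C6: sp
C7: sp
C8: sp2
C9: sp2
C1, C5 → 2 sp3 carbons.

2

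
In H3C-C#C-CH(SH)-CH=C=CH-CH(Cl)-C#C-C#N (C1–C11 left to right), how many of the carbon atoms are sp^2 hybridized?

2

C1: sp3
C2: sp
C3: sp
C4: sp3
C5: sp2 ✓
C6: sp
C7: sp2 ✓
C8: sp3
C9: sp
C10: sp
C11: sp
C5, C7 → 2 sp2 carbons.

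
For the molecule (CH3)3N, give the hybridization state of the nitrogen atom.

The nitrogen atom is sp3: 3 σ bonds and 1 lone pair, 4 electron-density regions.

sp3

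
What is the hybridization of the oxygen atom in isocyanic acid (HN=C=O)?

The oxygen atom: 1 σ bond and 2 lone pairs, plus one π bond — 3 electron domains, sp2.

sp2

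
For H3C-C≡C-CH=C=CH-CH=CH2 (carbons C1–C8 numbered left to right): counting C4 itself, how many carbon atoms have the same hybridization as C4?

4

C4 is sp2 (one π bond).
C1: sp3
C2: sp
C3: sp
C4: sp2 ✓
C5: sp
C6: sp2 ✓
C7: sp2 ✓
C8: sp2 ✓
4 carbons are sp2.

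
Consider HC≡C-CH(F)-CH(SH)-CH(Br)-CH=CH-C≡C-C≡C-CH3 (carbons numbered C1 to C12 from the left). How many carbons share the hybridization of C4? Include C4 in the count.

4

C4 is sp3 (only σ bonds).
C1: sp
C2: sp
C3: sp3 ✓
C4: sp3 ✓
C5: sp3 ✓
C6: sp2
C7: sp2
C8: sp
C9: sp
C10: sp
C11: sp
C12: sp3 ✓
4 carbons are sp3.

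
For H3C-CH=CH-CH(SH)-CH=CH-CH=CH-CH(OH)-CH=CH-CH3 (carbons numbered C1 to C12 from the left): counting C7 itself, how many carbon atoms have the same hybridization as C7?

C7 is sp2 (one π bond).
C1: sp3
C2: sp2 ✓
C3: sp2 ✓
C4: sp3
C5: sp2 ✓
C6: sp2 ✓
C7: sp2 ✓
C8: sp2 ✓
C9: sp3
C10: sp2 ✓
C11: sp2 ✓
C12: sp3
8 carbons are sp2.

8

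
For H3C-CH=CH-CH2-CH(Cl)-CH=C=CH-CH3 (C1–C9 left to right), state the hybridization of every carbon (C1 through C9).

C1 has 4 σ bonds: steric number 4 → sp3.
C2: 3 σ bonds, plus one π bond — 3 electron domains, sp2.
C3 carries 3 σ bonds, plus one π bond, giving a steric number of 3, so it is sp2.
C4 has 4 σ bonds: steric number 4 → sp3.
C5 is sp3: 4 σ bonds, 4 electron-density regions.
C6 is sp2: 3 σ bonds, plus one π bond, 3 electron-density regions.
C7 carries 2 σ bonds, plus two π bonds, giving a steric number of 2, so it is sp.
C8 carries 3 σ bonds, plus one π bond, giving a steric number of 3, so it is sp2.
C9 — 4 σ bonds. Steric number 4, so sp3.

C1 sp3, C2 sp2, C3 sp2, C4 sp3, C5 sp3, C6 sp2, C7 sp, C8 sp2, C9 sp3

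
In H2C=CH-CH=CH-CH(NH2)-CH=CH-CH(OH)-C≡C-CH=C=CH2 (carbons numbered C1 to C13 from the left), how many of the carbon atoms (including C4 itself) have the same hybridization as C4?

C4 is sp2 (one π bond).
C1: sp2 ✓
C2: sp2 ✓
C3: sp2 ✓
C4: sp2 ✓
C5: sp3
C6: sp2 ✓
C7: sp2 ✓
C8: sp3
C9: sp
C10: sp
C11: sp2 ✓
C12: sp
C13: sp2 ✓
8 carbons are sp2.

8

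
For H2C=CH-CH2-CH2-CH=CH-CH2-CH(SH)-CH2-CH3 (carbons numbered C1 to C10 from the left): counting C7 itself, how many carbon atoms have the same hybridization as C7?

C7 is sp3 (only σ bonds).
C1: sp2
C2: sp2
C3: sp3 ✓
C4: sp3 ✓
C5: sp2
C6: sp2
C7: sp3 ✓
C8: sp3 ✓
C9: sp3 ✓
C10: sp3 ✓
6 carbons are sp3.

6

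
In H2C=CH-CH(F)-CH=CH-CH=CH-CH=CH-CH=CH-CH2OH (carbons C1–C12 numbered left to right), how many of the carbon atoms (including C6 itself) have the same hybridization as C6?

C6 is sp2 (one π bond).
C1: sp2 ✓
C2: sp2 ✓
C3: sp3
C4: sp2 ✓
C5: sp2 ✓
C6: sp2 ✓
C7: sp2 ✓
C8: sp2 ✓
C9: sp2 ✓
C10: sp2 ✓
C11: sp2 ✓
C12: sp3
10 carbons are sp2.

10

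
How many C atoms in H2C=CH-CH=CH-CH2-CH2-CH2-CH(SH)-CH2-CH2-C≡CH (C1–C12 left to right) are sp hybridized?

C1: sp2
C2: sp2
C3: sp2
C4: sp2
C5: sp3
C6: sp3
C7: sp3
C8: sp3
C9: sp3
C10: sp3
C11: sp ✓
C12: sp ✓
C11, C12 → 2 sp carbons.

2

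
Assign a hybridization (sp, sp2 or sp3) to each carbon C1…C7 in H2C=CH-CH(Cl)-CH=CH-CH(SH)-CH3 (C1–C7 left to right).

C1 sp2, C2 sp2, C3 sp3, C4 sp2, C5 sp2, C6 sp3, C7 sp3

C1 has 3 σ bonds, plus one π bond: steric number 3 → sp2.
C2: 3 σ bonds, plus one π bond; 3 regions of electron density → sp2.
C3: 4 σ bonds; 4 regions of electron density → sp3.
C4 (3 σ bonds, plus one π bond) has steric number 3: sp2.
C5 has 3 σ bonds, plus one π bond: steric number 3 → sp2.
C6: 4 σ bonds; 4 regions of electron density → sp3.
C7 is sp3: 4 σ bonds, 4 electron-density regions.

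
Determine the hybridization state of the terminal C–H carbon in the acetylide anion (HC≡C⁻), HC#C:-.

sp

The terminal C–H carbon has 2 σ bonds, plus two π bonds: steric number 2 → sp.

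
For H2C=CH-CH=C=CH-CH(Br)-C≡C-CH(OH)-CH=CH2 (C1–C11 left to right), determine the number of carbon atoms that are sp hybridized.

3

C1: sp2
C2: sp2
C3: sp2
C4: sp ✓
C5: sp2
C6: sp3
C7: sp ✓
C8: sp ✓
C9: sp3
C10: sp2
C11: sp2
C4, C7, C8 → 3 sp carbons.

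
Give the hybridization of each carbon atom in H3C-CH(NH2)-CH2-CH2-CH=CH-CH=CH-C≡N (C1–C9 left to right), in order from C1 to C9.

C1 sp3, C2 sp3, C3 sp3, C4 sp3, C5 sp2, C6 sp2, C7 sp2, C8 sp2, C9 sp

C1 (4 σ bonds) has steric number 4: sp3.
C2 is sp3: 4 σ bonds, 4 electron-density regions.
C3 (4 σ bonds) has steric number 4: sp3.
C4 — 4 σ bonds. Steric number 4, so sp3.
C5 (3 σ bonds, plus one π bond) has steric number 3: sp2.
C6 — 3 σ bonds, plus one π bond. Steric number 3, so sp2.
C7: 3 σ bonds, plus one π bond; 3 regions of electron density → sp2.
C8 — 3 σ bonds, plus one π bond. Steric number 3, so sp2.
C9: 2 σ bonds, plus two π bonds — 2 electron domains, sp.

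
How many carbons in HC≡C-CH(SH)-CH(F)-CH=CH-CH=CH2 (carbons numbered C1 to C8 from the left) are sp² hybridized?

4

C1: sp
C2: sp
C3: sp3
C4: sp3
C5: sp2 ✓
C6: sp2 ✓
C7: sp2 ✓
C8: sp2 ✓
C5, C6, C7, C8 → 4 sp2 carbons.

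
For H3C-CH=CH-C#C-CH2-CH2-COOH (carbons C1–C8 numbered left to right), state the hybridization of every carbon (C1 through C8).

C1 (4 σ bonds) has steric number 4: sp3.
C2 (3 σ bonds, plus one π bond) has steric number 3: sp2.
C3: 3 σ bonds, plus one π bond — 3 electron domains, sp2.
C4 has 2 σ bonds, plus two π bonds: steric number 2 → sp.
C5: 2 σ bonds, plus two π bonds; 2 regions of electron density → sp.
C6 has 4 σ bonds: steric number 4 → sp3.
C7 — 4 σ bonds. Steric number 4, so sp3.
C8 (3 σ bonds, plus one π bond) has steric number 3: sp2.

C1 sp3, C2 sp2, C3 sp2, C4 sp, C5 sp, C6 sp3, C7 sp3, C8 sp2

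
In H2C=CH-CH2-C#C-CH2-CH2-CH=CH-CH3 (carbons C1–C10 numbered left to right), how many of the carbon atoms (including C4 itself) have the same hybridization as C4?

2

C4 is sp (two π bonds).
C1: sp2
C2: sp2
C3: sp3
C4: sp ✓
C5: sp ✓
C6: sp3
C7: sp3
C8: sp2
C9: sp2
C10: sp3
2 carbons are sp.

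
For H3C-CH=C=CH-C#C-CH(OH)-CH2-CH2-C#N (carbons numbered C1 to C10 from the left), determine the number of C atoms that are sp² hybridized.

C1: sp3
C2: sp2 ✓
C3: sp
C4: sp2 ✓
C5: sp
C6: sp
C7: sp3
C8: sp3
C9: sp3
C10: sp
C2, C4 → 2 sp2 carbons.

2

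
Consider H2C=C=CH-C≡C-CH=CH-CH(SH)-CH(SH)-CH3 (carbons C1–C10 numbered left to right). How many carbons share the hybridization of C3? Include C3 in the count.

4

C3 is sp2 (one π bond).
C1: sp2 ✓
C2: sp
C3: sp2 ✓
C4: sp
C5: sp
C6: sp2 ✓
C7: sp2 ✓
C8: sp3
C9: sp3
C10: sp3
4 carbons are sp2.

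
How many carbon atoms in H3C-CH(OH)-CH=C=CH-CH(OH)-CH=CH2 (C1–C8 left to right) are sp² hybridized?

4

C1: sp3
C2: sp3
C3: sp2 ✓
C4: sp
C5: sp2 ✓
C6: sp3
C7: sp2 ✓
C8: sp2 ✓
C3, C5, C7, C8 → 4 sp2 carbons.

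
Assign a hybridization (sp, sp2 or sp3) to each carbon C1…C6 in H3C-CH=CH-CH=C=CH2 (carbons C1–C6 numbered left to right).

C1 sp3, C2 sp2, C3 sp2, C4 sp2, C5 sp, C6 sp2

C1: 4 σ bonds — 4 electron domains, sp3.
C2 carries 3 σ bonds, plus one π bond, giving a steric number of 3, so it is sp2.
C3: 3 σ bonds, plus one π bond; 3 regions of electron density → sp2.
C4 (3 σ bonds, plus one π bond) has steric number 3: sp2.
C5 — 2 σ bonds, plus two π bonds. Steric number 2, so sp.
C6: 3 σ bonds, plus one π bond; 3 regions of electron density → sp2.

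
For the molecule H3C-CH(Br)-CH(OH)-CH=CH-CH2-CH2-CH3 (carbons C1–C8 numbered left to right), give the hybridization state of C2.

C2 (4 σ bonds) has steric number 4: sp3.

sp^3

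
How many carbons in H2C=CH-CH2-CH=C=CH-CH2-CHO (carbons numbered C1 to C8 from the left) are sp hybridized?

1

C1: sp2
C2: sp2
C3: sp3
C4: sp2
C5: sp ✓
C6: sp2
C7: sp3
C8: sp2
C5 → 1 sp carbon.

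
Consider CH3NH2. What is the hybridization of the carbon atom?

The carbon atom: 4 σ bonds; 4 regions of electron density → sp3.

sp3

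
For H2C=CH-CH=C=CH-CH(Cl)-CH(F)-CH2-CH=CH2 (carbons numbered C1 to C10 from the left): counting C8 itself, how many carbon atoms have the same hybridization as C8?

3

C8 is sp3 (only σ bonds).
C1: sp2
C2: sp2
C3: sp2
C4: sp
C5: sp2
C6: sp3 ✓
C7: sp3 ✓
C8: sp3 ✓
C9: sp2
C10: sp2
3 carbons are sp3.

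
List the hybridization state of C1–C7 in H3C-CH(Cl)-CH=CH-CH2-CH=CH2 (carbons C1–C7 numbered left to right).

C1 sp3, C2 sp3, C3 sp2, C4 sp2, C5 sp3, C6 sp2, C7 sp2

C1 — 4 σ bonds. Steric number 4, so sp3.
C2 — 4 σ bonds. Steric number 4, so sp3.
C3 (3 σ bonds, plus one π bond) has steric number 3: sp2.
C4 (3 σ bonds, plus one π bond) has steric number 3: sp2.
C5 has 4 σ bonds: steric number 4 → sp3.
C6: 3 σ bonds, plus one π bond — 3 electron domains, sp2.
C7 — 3 σ bonds, plus one π bond. Steric number 3, so sp2.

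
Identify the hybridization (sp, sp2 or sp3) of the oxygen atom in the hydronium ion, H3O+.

Three σ bonds + one lone pair = steric number 4 → sp3.

sp³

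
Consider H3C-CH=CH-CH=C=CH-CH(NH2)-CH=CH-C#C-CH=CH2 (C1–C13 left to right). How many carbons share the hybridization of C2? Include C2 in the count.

C2 is sp2 (one π bond).
C1: sp3
C2: sp2 ✓
C3: sp2 ✓
C4: sp2 ✓
C5: sp
C6: sp2 ✓
C7: sp3
C8: sp2 ✓
C9: sp2 ✓
C10: sp
C11: sp
C12: sp2 ✓
C13: sp2 ✓
8 carbons are sp2.

8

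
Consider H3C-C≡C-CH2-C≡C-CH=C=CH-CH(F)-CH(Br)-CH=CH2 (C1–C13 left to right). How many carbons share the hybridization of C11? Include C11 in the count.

4

C11 is sp3 (only σ bonds).
C1: sp3 ✓
C2: sp
C3: sp
C4: sp3 ✓
C5: sp
C6: sp
C7: sp2
C8: sp
C9: sp2
C10: sp3 ✓
C11: sp3 ✓
C12: sp2
C13: sp2
4 carbons are sp3.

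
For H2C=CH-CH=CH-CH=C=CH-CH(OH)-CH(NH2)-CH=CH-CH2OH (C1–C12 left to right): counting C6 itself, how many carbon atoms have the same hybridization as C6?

C6 is sp (two π bonds).
C1: sp2
C2: sp2
C3: sp2
C4: sp2
C5: sp2
C6: sp ✓
C7: sp2
C8: sp3
C9: sp3
C10: sp2
C11: sp2
C12: sp3
1 carbon is sp.

1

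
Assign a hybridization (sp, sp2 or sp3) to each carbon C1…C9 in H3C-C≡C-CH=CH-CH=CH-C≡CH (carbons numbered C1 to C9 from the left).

C1 carries 4 σ bonds, giving a steric number of 4, so it is sp3.
C2 has 2 σ bonds, plus two π bonds: steric number 2 → sp.
C3 (2 σ bonds, plus two π bonds) has steric number 2: sp.
C4 (3 σ bonds, plus one π bond) has steric number 3: sp2.
C5 carries 3 σ bonds, plus one π bond, giving a steric number of 3, so it is sp2.
C6: 3 σ bonds, plus one π bond — 3 electron domains, sp2.
C7 — 3 σ bonds, plus one π bond. Steric number 3, so sp2.
C8 has 2 σ bonds, plus two π bonds: steric number 2 → sp.
C9 — 2 σ bonds, plus two π bonds. Steric number 2, so sp.

C1 sp3, C2 sp, C3 sp, C4 sp2, C5 sp2, C6 sp2, C7 sp2, C8 sp, C9 sp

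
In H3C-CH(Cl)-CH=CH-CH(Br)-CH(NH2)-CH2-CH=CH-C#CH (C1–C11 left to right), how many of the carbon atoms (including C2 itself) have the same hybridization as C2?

C2 is sp3 (only σ bonds).
C1: sp3 ✓
C2: sp3 ✓
C3: sp2
C4: sp2
C5: sp3 ✓
C6: sp3 ✓
C7: sp3 ✓
C8: sp2
C9: sp2
C10: sp
C11: sp
5 carbons are sp3.

5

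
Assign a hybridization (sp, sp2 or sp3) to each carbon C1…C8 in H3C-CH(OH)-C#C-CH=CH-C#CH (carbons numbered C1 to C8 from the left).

C1 sp3, C2 sp3, C3 sp, C4 sp, C5 sp2, C6 sp2, C7 sp, C8 sp

C1: 4 σ bonds; 4 regions of electron density → sp3.
C2 — 4 σ bonds. Steric number 4, so sp3.
C3 (2 σ bonds, plus two π bonds) has steric number 2: sp.
C4 is sp: 2 σ bonds, plus two π bonds, 2 electron-density regions.
C5: 3 σ bonds, plus one π bond; 3 regions of electron density → sp2.
C6 is sp2: 3 σ bonds, plus one π bond, 3 electron-density regions.
C7: 2 σ bonds, plus two π bonds — 2 electron domains, sp.
C8: 2 σ bonds, plus two π bonds — 2 electron domains, sp.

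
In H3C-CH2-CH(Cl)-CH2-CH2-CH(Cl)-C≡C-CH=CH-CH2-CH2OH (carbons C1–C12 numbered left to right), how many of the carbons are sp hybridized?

2

C1: sp3
C2: sp3
C3: sp3
C4: sp3
C5: sp3
C6: sp3
C7: sp ✓
C8: sp ✓
C9: sp2
C10: sp2
C11: sp3
C12: sp3
C7, C8 → 2 sp carbons.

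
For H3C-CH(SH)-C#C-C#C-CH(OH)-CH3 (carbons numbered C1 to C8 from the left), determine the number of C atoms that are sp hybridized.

4

C1: sp3
C2: sp3
C3: sp ✓
C4: sp ✓
C5: sp ✓
C6: sp ✓
C7: sp3
C8: sp3
C3, C4, C5, C6 → 4 sp carbons.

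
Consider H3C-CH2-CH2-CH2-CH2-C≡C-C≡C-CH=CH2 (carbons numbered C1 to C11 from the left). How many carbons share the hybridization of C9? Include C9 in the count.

4

C9 is sp (two π bonds).
C1: sp3
C2: sp3
C3: sp3
C4: sp3
C5: sp3
C6: sp ✓
C7: sp ✓
C8: sp ✓
C9: sp ✓
C10: sp2
C11: sp2
4 carbons are sp.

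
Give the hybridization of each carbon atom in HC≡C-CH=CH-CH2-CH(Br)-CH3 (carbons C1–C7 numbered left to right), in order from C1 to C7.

C1 sp, C2 sp, C3 sp2, C4 sp2, C5 sp3, C6 sp3, C7 sp3

C1 (2 σ bonds, plus two π bonds) has steric number 2: sp.
C2 (2 σ bonds, plus two π bonds) has steric number 2: sp.
C3 is sp2: 3 σ bonds, plus one π bond, 3 electron-density regions.
C4 (3 σ bonds, plus one π bond) has steric number 3: sp2.
C5 is sp3: 4 σ bonds, 4 electron-density regions.
C6 carries 4 σ bonds, giving a steric number of 4, so it is sp3.
C7 (4 σ bonds) has steric number 4: sp3.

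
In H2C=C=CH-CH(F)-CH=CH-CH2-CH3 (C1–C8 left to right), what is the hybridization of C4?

C4: 4 σ bonds; 4 regions of electron density → sp3.

sp³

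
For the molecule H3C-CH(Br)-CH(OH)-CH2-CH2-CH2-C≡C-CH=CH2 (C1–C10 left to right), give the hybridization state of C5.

C5 — 4 σ bonds. Steric number 4, so sp3.

sp³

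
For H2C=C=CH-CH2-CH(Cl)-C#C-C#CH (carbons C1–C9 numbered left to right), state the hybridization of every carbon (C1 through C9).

C1 sp2, C2 sp, C3 sp2, C4 sp3, C5 sp3, C6 sp, C7 sp, C8 sp, C9 sp

C1 is sp2: 3 σ bonds, plus one π bond, 3 electron-density regions.
C2 has 2 σ bonds, plus two π bonds: steric number 2 → sp.
C3 is sp2: 3 σ bonds, plus one π bond, 3 electron-density regions.
C4 carries 4 σ bonds, giving a steric number of 4, so it is sp3.
C5 is sp3: 4 σ bonds, 4 electron-density regions.
C6 carries 2 σ bonds, plus two π bonds, giving a steric number of 2, so it is sp.
C7: 2 σ bonds, plus two π bonds — 2 electron domains, sp.
C8 (2 σ bonds, plus two π bonds) has steric number 2: sp.
C9 carries 2 σ bonds, plus two π bonds, giving a steric number of 2, so it is sp.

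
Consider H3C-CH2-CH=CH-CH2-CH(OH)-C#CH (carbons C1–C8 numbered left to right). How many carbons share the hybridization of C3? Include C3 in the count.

C3 is sp2 (one π bond).
C1: sp3
C2: sp3
C3: sp2 ✓
C4: sp2 ✓
C5: sp3
C6: sp3
C7: sp
C8: sp
2 carbons are sp2.

2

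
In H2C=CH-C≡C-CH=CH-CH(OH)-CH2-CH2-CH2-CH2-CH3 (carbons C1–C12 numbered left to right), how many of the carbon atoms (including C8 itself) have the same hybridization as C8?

6

C8 is sp3 (only σ bonds).
C1: sp2
C2: sp2
C3: sp
C4: sp
C5: sp2
C6: sp2
C7: sp3 ✓
C8: sp3 ✓
C9: sp3 ✓
C10: sp3 ✓
C11: sp3 ✓
C12: sp3 ✓
6 carbons are sp3.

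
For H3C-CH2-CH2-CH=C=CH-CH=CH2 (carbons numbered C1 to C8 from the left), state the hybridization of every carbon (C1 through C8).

C1 has 4 σ bonds: steric number 4 → sp3.
C2 (4 σ bonds) has steric number 4: sp3.
C3 is sp3: 4 σ bonds, 4 electron-density regions.
C4 carries 3 σ bonds, plus one π bond, giving a steric number of 3, so it is sp2.
C5 has 2 σ bonds, plus two π bonds: steric number 2 → sp.
C6: 3 σ bonds, plus one π bond — 3 electron domains, sp2.
C7 has 3 σ bonds, plus one π bond: steric number 3 → sp2.
C8 — 3 σ bonds, plus one π bond. Steric number 3, so sp2.

C1 sp3, C2 sp3, C3 sp3, C4 sp2, C5 sp, C6 sp2, C7 sp2, C8 sp2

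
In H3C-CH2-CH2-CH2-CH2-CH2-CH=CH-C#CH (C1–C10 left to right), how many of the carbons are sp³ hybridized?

6

C1: sp3 ✓
C2: sp3 ✓
C3: sp3 ✓
C4: sp3 ✓
C5: sp3 ✓
C6: sp3 ✓
C7: sp2
C8: sp2
C9: sp
C10: sp
C1, C2, C3, C4, C5, C6 → 6 sp3 carbons.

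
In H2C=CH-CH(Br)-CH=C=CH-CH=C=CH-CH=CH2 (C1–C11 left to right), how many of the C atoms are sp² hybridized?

8

C1: sp2 ✓
C2: sp2 ✓
C3: sp3
C4: sp2 ✓
C5: sp
C6: sp2 ✓
C7: sp2 ✓
C8: sp
C9: sp2 ✓
C10: sp2 ✓
C11: sp2 ✓
C1, C2, C4, C6, C7, C9, C10, C11 → 8 sp2 carbons.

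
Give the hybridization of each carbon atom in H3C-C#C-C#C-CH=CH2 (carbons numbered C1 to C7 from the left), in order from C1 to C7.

C1 sp3, C2 sp, C3 sp, C4 sp, C5 sp, C6 sp2, C7 sp2

C1 has 4 σ bonds: steric number 4 → sp3.
C2: 2 σ bonds, plus two π bonds — 2 electron domains, sp.
C3: 2 σ bonds, plus two π bonds — 2 electron domains, sp.
C4 is sp: 2 σ bonds, plus two π bonds, 2 electron-density regions.
C5 has 2 σ bonds, plus two π bonds: steric number 2 → sp.
C6 carries 3 σ bonds, plus one π bond, giving a steric number of 3, so it is sp2.
C7: 3 σ bonds, plus one π bond; 3 regions of electron density → sp2.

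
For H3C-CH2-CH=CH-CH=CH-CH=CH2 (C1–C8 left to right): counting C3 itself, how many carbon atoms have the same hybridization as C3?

6

C3 is sp2 (one π bond).
C1: sp3
C2: sp3
C3: sp2 ✓
C4: sp2 ✓
C5: sp2 ✓
C6: sp2 ✓
C7: sp2 ✓
C8: sp2 ✓
6 carbons are sp2.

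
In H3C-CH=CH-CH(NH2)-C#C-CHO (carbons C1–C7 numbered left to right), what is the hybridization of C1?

sp^3

C1 carries 4 σ bonds, giving a steric number of 4, so it is sp3.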